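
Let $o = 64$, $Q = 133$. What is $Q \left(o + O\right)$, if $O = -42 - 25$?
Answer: $-399$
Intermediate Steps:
$O = -67$
$Q \left(o + O\right) = 133 \left(64 - 67\right) = 133 \left(-3\right) = -399$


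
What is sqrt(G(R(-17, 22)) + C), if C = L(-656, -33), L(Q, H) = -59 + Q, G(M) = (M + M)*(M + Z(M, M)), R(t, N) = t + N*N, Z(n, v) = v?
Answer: 9*sqrt(10761) ≈ 933.62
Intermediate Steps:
R(t, N) = t + N**2
G(M) = 4*M**2 (G(M) = (M + M)*(M + M) = (2*M)*(2*M) = 4*M**2)
C = -715 (C = -59 - 656 = -715)
sqrt(G(R(-17, 22)) + C) = sqrt(4*(-17 + 22**2)**2 - 715) = sqrt(4*(-17 + 484)**2 - 715) = sqrt(4*467**2 - 715) = sqrt(4*218089 - 715) = sqrt(872356 - 715) = sqrt(871641) = 9*sqrt(10761)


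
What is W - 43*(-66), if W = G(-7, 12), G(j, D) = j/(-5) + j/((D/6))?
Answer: 28359/10 ≈ 2835.9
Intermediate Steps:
G(j, D) = -j/5 + 6*j/D (G(j, D) = j*(-⅕) + j/((D*(⅙))) = -j/5 + j/((D/6)) = -j/5 + j*(6/D) = -j/5 + 6*j/D)
W = -21/10 (W = (⅕)*(-7)*(30 - 1*12)/12 = (⅕)*(-7)*(1/12)*(30 - 12) = (⅕)*(-7)*(1/12)*18 = -21/10 ≈ -2.1000)
W - 43*(-66) = -21/10 - 43*(-66) = -21/10 + 2838 = 28359/10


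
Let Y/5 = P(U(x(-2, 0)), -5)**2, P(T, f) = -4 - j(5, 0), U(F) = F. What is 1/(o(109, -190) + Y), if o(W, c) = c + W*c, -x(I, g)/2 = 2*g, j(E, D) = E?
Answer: -1/20495 ≈ -4.8792e-5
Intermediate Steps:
x(I, g) = -4*g
P(T, f) = -9 (P(T, f) = -4 - 1*5 = -4 - 5 = -9)
Y = 405 (Y = 5*(-9)**2 = 5*81 = 405)
1/(o(109, -190) + Y) = 1/(-190*(1 + 109) + 405) = 1/(-190*110 + 405) = 1/(-20900 + 405) = 1/(-20495) = -1/20495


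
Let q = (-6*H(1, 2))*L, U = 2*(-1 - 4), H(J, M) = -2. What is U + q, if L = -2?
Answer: -34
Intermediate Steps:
U = -10 (U = 2*(-5) = -10)
q = -24 (q = -6*(-2)*(-2) = 12*(-2) = -24)
U + q = -10 - 24 = -34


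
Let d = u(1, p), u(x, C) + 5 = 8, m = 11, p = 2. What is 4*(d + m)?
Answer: 56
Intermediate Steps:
u(x, C) = 3 (u(x, C) = -5 + 8 = 3)
d = 3
4*(d + m) = 4*(3 + 11) = 4*14 = 56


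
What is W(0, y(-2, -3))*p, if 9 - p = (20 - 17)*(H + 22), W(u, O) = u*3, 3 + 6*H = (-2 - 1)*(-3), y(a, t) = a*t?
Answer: 0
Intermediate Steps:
H = 1 (H = -1/2 + ((-2 - 1)*(-3))/6 = -1/2 + (-3*(-3))/6 = -1/2 + (1/6)*9 = -1/2 + 3/2 = 1)
W(u, O) = 3*u
p = -60 (p = 9 - (20 - 17)*(1 + 22) = 9 - 3*23 = 9 - 1*69 = 9 - 69 = -60)
W(0, y(-2, -3))*p = (3*0)*(-60) = 0*(-60) = 0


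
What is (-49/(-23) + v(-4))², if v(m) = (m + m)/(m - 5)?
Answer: 390625/42849 ≈ 9.1163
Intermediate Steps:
v(m) = 2*m/(-5 + m) (v(m) = (2*m)/(-5 + m) = 2*m/(-5 + m))
(-49/(-23) + v(-4))² = (-49/(-23) + 2*(-4)/(-5 - 4))² = (-49*(-1/23) + 2*(-4)/(-9))² = (49/23 + 2*(-4)*(-⅑))² = (49/23 + 8/9)² = (625/207)² = 390625/42849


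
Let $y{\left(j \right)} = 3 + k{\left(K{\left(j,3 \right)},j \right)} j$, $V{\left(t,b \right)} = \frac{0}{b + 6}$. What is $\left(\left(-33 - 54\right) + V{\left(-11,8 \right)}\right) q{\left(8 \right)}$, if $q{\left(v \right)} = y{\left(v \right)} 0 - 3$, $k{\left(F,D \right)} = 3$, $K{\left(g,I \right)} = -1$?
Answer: $261$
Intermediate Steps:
$V{\left(t,b \right)} = 0$ ($V{\left(t,b \right)} = \frac{0}{6 + b} = 0$)
$y{\left(j \right)} = 3 + 3 j$
$q{\left(v \right)} = -3$ ($q{\left(v \right)} = \left(3 + 3 v\right) 0 - 3 = 0 - 3 = -3$)
$\left(\left(-33 - 54\right) + V{\left(-11,8 \right)}\right) q{\left(8 \right)} = \left(\left(-33 - 54\right) + 0\right) \left(-3\right) = \left(-87 + 0\right) \left(-3\right) = \left(-87\right) \left(-3\right) = 261$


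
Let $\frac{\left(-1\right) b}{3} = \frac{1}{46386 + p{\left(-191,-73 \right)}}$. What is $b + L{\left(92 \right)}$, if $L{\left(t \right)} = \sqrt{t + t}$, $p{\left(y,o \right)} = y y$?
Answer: $- \frac{3}{82867} + 2 \sqrt{46} \approx 13.565$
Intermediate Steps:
$p{\left(y,o \right)} = y^{2}$
$L{\left(t \right)} = \sqrt{2} \sqrt{t}$ ($L{\left(t \right)} = \sqrt{2 t} = \sqrt{2} \sqrt{t}$)
$b = - \frac{3}{82867}$ ($b = - \frac{3}{46386 + \left(-191\right)^{2}} = - \frac{3}{46386 + 36481} = - \frac{3}{82867} \approx -3.6203 \cdot 10^{-5}$)
$b + L{\left(92 \right)} = - \frac{3}{82867} + \sqrt{2} \sqrt{92} = - \frac{3}{82867} + \sqrt{2} \cdot 2 \sqrt{23} = - \frac{3}{82867} + 2 \sqrt{46}$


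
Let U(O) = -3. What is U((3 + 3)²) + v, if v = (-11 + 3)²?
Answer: 61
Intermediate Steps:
v = 64 (v = (-8)² = 64)
U((3 + 3)²) + v = -3 + 64 = 61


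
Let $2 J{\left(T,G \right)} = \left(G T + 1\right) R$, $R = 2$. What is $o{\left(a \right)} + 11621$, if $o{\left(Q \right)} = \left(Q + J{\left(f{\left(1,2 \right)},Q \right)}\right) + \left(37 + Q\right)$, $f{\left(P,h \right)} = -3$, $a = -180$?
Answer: $11839$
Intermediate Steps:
$J{\left(T,G \right)} = 1 + G T$ ($J{\left(T,G \right)} = \frac{\left(G T + 1\right) 2}{2} = \frac{\left(1 + G T\right) 2}{2} = \frac{2 + 2 G T}{2} = 1 + G T$)
$o{\left(Q \right)} = 38 - Q$ ($o{\left(Q \right)} = \left(Q + \left(1 + Q \left(-3\right)\right)\right) + \left(37 + Q\right) = \left(Q - \left(-1 + 3 Q\right)\right) + \left(37 + Q\right) = \left(1 - 2 Q\right) + \left(37 + Q\right) = 38 - Q$)
$o{\left(a \right)} + 11621 = \left(38 - -180\right) + 11621 = \left(38 + 180\right) + 11621 = 218 + 11621 = 11839$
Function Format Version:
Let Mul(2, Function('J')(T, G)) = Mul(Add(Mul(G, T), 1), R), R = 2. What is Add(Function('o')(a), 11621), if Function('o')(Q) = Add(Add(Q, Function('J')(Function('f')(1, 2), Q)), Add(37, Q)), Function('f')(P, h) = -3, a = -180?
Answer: 11839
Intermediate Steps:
Function('J')(T, G) = Add(1, Mul(G, T)) (Function('J')(T, G) = Mul(Rational(1, 2), Mul(Add(Mul(G, T), 1), 2)) = Mul(Rational(1, 2), Mul(Add(1, Mul(G, T)), 2)) = Mul(Rational(1, 2), Add(2, Mul(2, G, T))) = Add(1, Mul(G, T)))
Function('o')(Q) = Add(38, Mul(-1, Q)) (Function('o')(Q) = Add(Add(Q, Add(1, Mul(Q, -3))), Add(37, Q)) = Add(Add(Q, Add(1, Mul(-3, Q))), Add(37, Q)) = Add(Add(1, Mul(-2, Q)), Add(37, Q)) = Add(38, Mul(-1, Q)))
Add(Function('o')(a), 11621) = Add(Add(38, Mul(-1, -180)), 11621) = Add(Add(38, 180), 11621) = Add(218, 11621) = 11839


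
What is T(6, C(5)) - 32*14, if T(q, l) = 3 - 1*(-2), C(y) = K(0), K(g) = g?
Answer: -443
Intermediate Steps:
C(y) = 0
T(q, l) = 5 (T(q, l) = 3 + 2 = 5)
T(6, C(5)) - 32*14 = 5 - 32*14 = 5 - 448 = -443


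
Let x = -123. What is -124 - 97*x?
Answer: 11807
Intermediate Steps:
-124 - 97*x = -124 - 97*(-123) = -124 + 11931 = 11807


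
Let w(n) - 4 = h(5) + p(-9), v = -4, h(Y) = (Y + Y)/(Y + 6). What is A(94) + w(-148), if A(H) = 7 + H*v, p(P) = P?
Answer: -4104/11 ≈ -373.09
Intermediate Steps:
h(Y) = 2*Y/(6 + Y) (h(Y) = (2*Y)/(6 + Y) = 2*Y/(6 + Y))
w(n) = -45/11 (w(n) = 4 + (2*5/(6 + 5) - 9) = 4 + (2*5/11 - 9) = 4 + (2*5*(1/11) - 9) = 4 + (10/11 - 9) = 4 - 89/11 = -45/11)
A(H) = 7 - 4*H (A(H) = 7 + H*(-4) = 7 - 4*H)
A(94) + w(-148) = (7 - 4*94) - 45/11 = (7 - 376) - 45/11 = -369 - 45/11 = -4104/11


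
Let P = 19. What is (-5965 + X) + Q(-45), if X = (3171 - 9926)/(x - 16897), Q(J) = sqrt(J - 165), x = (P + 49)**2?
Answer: -73201690/12273 + I*sqrt(210) ≈ -5964.5 + 14.491*I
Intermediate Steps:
x = 4624 (x = (19 + 49)**2 = 68**2 = 4624)
Q(J) = sqrt(-165 + J)
X = 6755/12273 (X = (3171 - 9926)/(4624 - 16897) = -6755/(-12273) = -6755*(-1/12273) = 6755/12273 ≈ 0.55040)
(-5965 + X) + Q(-45) = (-5965 + 6755/12273) + sqrt(-165 - 45) = -73201690/12273 + sqrt(-210) = -73201690/12273 + I*sqrt(210)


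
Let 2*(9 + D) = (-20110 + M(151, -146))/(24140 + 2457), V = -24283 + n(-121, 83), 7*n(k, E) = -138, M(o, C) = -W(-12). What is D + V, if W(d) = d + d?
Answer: -4526400955/186179 ≈ -24312.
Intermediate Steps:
W(d) = 2*d
M(o, C) = 24 (M(o, C) = -2*(-12) = -1*(-24) = 24)
n(k, E) = -138/7 (n(k, E) = (⅐)*(-138) = -138/7)
V = -170119/7 (V = -24283 - 138/7 = -170119/7 ≈ -24303.)
D = -249416/26597 (D = -9 + ((-20110 + 24)/(24140 + 2457))/2 = -9 + (-20086/26597)/2 = -9 + (-20086*1/26597)/2 = -9 + (½)*(-20086/26597) = -9 - 10043/26597 = -249416/26597 ≈ -9.3776)
D + V = -249416/26597 - 170119/7 = -4526400955/186179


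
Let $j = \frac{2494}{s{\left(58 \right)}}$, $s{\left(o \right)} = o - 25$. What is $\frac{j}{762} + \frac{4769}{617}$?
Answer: $\frac{60730036}{7757541} \approx 7.8285$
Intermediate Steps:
$s{\left(o \right)} = -25 + o$ ($s{\left(o \right)} = o - 25 = -25 + o$)
$j = \frac{2494}{33}$ ($j = \frac{2494}{-25 + 58} = \frac{2494}{33} \approx 75.576$)
$\frac{j}{762} + \frac{4769}{617} = \frac{2494}{33 \cdot 762} + \frac{4769}{617} = \frac{2494}{33} \cdot \frac{1}{762} + 4769 \cdot \frac{1}{617} = \frac{1247}{12573} + \frac{4769}{617} = \frac{60730036}{7757541}$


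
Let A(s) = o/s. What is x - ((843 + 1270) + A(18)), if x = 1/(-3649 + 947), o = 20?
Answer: -51410963/24318 ≈ -2114.1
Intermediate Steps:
x = -1/2702 (x = 1/(-2702) = -1/2702 ≈ -0.00037010)
A(s) = 20/s
x - ((843 + 1270) + A(18)) = -1/2702 - ((843 + 1270) + 20/18) = -1/2702 - (2113 + 20*(1/18)) = -1/2702 - (2113 + 10/9) = -1/2702 - 1*19027/9 = -1/2702 - 19027/9 = -51410963/24318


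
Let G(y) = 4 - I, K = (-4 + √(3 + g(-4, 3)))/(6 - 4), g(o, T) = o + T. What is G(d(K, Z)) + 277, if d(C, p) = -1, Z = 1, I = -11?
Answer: 292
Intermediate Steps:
g(o, T) = T + o
K = -2 + √2/2 (K = (-4 + √(3 + (3 - 4)))/(6 - 4) = (-4 + √(3 - 1))/2 = (-4 + √2)*(½) = -2 + √2/2 ≈ -1.2929)
G(y) = 15 (G(y) = 4 - 1*(-11) = 4 + 11 = 15)
G(d(K, Z)) + 277 = 15 + 277 = 292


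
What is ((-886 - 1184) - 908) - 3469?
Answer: -6447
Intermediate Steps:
((-886 - 1184) - 908) - 3469 = (-2070 - 908) - 3469 = -2978 - 3469 = -6447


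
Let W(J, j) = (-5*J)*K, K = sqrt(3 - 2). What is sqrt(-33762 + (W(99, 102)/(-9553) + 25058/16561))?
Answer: I*sqrt(845007775263478379041)/158207233 ≈ 183.74*I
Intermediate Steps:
K = 1 (K = sqrt(1) = 1)
W(J, j) = -5*J (W(J, j) = -5*J*1 = -5*J)
sqrt(-33762 + (W(99, 102)/(-9553) + 25058/16561)) = sqrt(-33762 + (-5*99/(-9553) + 25058/16561)) = sqrt(-33762 + (-495*(-1/9553) + 25058*(1/16561))) = sqrt(-33762 + (495/9553 + 25058/16561)) = sqrt(-33762 + 247576769/158207233) = sqrt(-5341145023777/158207233) = I*sqrt(845007775263478379041)/158207233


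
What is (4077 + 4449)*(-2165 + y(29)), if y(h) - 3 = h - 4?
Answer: -18220062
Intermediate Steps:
y(h) = -1 + h (y(h) = 3 + (h - 4) = 3 + (-4 + h) = -1 + h)
(4077 + 4449)*(-2165 + y(29)) = (4077 + 4449)*(-2165 + (-1 + 29)) = 8526*(-2165 + 28) = 8526*(-2137) = -18220062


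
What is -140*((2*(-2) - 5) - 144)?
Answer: 21420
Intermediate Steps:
-140*((2*(-2) - 5) - 144) = -140*((-4 - 5) - 144) = -140*(-9 - 144) = -140*(-153) = 21420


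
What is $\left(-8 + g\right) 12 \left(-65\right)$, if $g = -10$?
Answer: $14040$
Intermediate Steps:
$\left(-8 + g\right) 12 \left(-65\right) = \left(-8 - 10\right) 12 \left(-65\right) = \left(-18\right) 12 \left(-65\right) = \left(-216\right) \left(-65\right) = 14040$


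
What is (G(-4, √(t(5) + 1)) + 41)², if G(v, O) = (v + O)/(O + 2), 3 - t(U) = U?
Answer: 39168/25 + 2376*I/25 ≈ 1566.7 + 95.04*I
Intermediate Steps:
t(U) = 3 - U
G(v, O) = (O + v)/(2 + O)
(G(-4, √(t(5) + 1)) + 41)² = ((√((3 - 1*5) + 1) - 4)/(2 + √((3 - 1*5) + 1)) + 41)² = ((√((3 - 5) + 1) - 4)/(2 + √((3 - 5) + 1)) + 41)² = ((√(-2 + 1) - 4)/(2 + √(-2 + 1)) + 41)² = ((√(-1) - 4)/(2 + √(-1)) + 41)² = ((I - 4)/(2 + I) + 41)² = (((2 - I)/5)*(-4 + I) + 41)² = ((-4 + I)*(2 - I)/5 + 41)² = (41 + (-4 + I)*(2 - I)/5)²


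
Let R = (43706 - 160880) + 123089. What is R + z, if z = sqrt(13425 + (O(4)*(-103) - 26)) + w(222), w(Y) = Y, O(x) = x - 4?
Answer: 6137 + sqrt(13399) ≈ 6252.8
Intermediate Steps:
O(x) = -4 + x
R = 5915 (R = -117174 + 123089 = 5915)
z = 222 + sqrt(13399) (z = sqrt(13425 + ((-4 + 4)*(-103) - 26)) + 222 = sqrt(13425 + (0*(-103) - 26)) + 222 = sqrt(13425 + (0 - 26)) + 222 = sqrt(13425 - 26) + 222 = sqrt(13399) + 222 = 222 + sqrt(13399) ≈ 337.75)
R + z = 5915 + (222 + sqrt(13399)) = 6137 + sqrt(13399)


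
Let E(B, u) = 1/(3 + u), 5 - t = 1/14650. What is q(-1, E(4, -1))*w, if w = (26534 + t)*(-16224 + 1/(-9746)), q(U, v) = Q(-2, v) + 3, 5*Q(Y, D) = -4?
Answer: -12295226146229529/12979900 ≈ -9.4725e+8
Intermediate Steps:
Q(Y, D) = -⅘ (Q(Y, D) = (⅕)*(-4) = -⅘)
t = 73249/14650 (t = 5 - 1/14650 = 73249/14650 ≈ 4.9999)
q(U, v) = 11/5 (q(U, v) = -⅘ + 3 = 11/5)
w = -12295226146229529/28555780 (w = (26534 + 73249/14650)*(-16224 + 1/(-9746)) = 388796349*(-16224 - 1/9746)/14650 = (388796349/14650)*(-158119105/9746) = -12295226146229529/28555780 ≈ -4.3057e+8)
q(-1, E(4, -1))*w = (11/5)*(-12295226146229529/28555780) = -12295226146229529/12979900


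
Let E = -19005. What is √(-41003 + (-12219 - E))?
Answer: I*√34217 ≈ 184.98*I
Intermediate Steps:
√(-41003 + (-12219 - E)) = √(-41003 + (-12219 - 1*(-19005))) = √(-41003 + (-12219 + 19005)) = √(-41003 + 6786) = √(-34217) = I*√34217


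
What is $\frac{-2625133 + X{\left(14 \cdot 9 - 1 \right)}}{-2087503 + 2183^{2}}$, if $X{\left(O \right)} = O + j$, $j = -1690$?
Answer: $- \frac{437783}{446331} \approx -0.98085$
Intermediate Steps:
$X{\left(O \right)} = -1690 + O$ ($X{\left(O \right)} = O - 1690 = -1690 + O$)
$\frac{-2625133 + X{\left(14 \cdot 9 - 1 \right)}}{-2087503 + 2183^{2}} = \frac{-2625133 + \left(-1690 + \left(14 \cdot 9 - 1\right)\right)}{-2087503 + 2183^{2}} = \frac{-2625133 + \left(-1690 + \left(126 - 1\right)\right)}{-2087503 + 4765489} = \frac{-2625133 + \left(-1690 + 125\right)}{2677986} = \left(-2625133 - 1565\right) \frac{1}{2677986} = \left(-2626698\right) \frac{1}{2677986} = - \frac{437783}{446331}$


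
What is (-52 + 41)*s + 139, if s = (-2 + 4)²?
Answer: 95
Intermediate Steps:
s = 4 (s = 2² = 4)
(-52 + 41)*s + 139 = (-52 + 41)*4 + 139 = -11*4 + 139 = -44 + 139 = 95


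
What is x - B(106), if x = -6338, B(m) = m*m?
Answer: -17574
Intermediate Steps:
B(m) = m**2
x - B(106) = -6338 - 1*106**2 = -6338 - 1*11236 = -6338 - 11236 = -17574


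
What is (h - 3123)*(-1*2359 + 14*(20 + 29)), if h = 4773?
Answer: -2760450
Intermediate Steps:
(h - 3123)*(-1*2359 + 14*(20 + 29)) = (4773 - 3123)*(-1*2359 + 14*(20 + 29)) = 1650*(-2359 + 14*49) = 1650*(-2359 + 686) = 1650*(-1673) = -2760450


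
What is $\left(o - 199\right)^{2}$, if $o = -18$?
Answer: $47089$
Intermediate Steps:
$\left(o - 199\right)^{2} = \left(-18 - 199\right)^{2} = \left(-217\right)^{2} = 47089$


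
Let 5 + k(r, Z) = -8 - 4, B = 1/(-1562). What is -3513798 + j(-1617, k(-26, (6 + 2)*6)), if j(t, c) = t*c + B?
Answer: -5445614659/1562 ≈ -3.4863e+6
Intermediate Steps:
B = -1/1562 ≈ -0.00064021
k(r, Z) = -17 (k(r, Z) = -5 + (-8 - 4) = -5 - 12 = -17)
j(t, c) = -1/1562 + c*t (j(t, c) = t*c - 1/1562 = c*t - 1/1562 = -1/1562 + c*t)
-3513798 + j(-1617, k(-26, (6 + 2)*6)) = -3513798 + (-1/1562 - 17*(-1617)) = -3513798 + (-1/1562 + 27489) = -3513798 + 42937817/1562 = -5445614659/1562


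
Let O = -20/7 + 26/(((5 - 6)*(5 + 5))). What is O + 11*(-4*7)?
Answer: -10971/35 ≈ -313.46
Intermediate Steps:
O = -191/35 (O = -20*1/7 + 26/((-1*10)) = -20/7 + 26/(-10) = -20/7 + 26*(-1/10) = -20/7 - 13/5 = -191/35 ≈ -5.4571)
O + 11*(-4*7) = -191/35 + 11*(-4*7) = -191/35 + 11*(-28) = -191/35 - 308 = -10971/35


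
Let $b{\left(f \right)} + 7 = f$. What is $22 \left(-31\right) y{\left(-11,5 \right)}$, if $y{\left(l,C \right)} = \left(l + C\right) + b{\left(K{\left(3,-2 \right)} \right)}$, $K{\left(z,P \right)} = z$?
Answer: $6820$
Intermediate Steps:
$b{\left(f \right)} = -7 + f$
$y{\left(l,C \right)} = -4 + C + l$ ($y{\left(l,C \right)} = \left(l + C\right) + \left(-7 + 3\right) = \left(C + l\right) - 4 = -4 + C + l$)
$22 \left(-31\right) y{\left(-11,5 \right)} = 22 \left(-31\right) \left(-4 + 5 - 11\right) = \left(-682\right) \left(-10\right) = 6820$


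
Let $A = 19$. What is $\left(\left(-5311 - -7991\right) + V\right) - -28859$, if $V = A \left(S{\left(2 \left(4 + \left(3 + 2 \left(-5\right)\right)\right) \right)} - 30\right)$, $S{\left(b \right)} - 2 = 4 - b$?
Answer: $31197$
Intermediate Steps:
$S{\left(b \right)} = 6 - b$ ($S{\left(b \right)} = 2 - \left(-4 + b\right) = 6 - b$)
$V = -342$ ($V = 19 \left(\left(6 - 2 \left(4 + \left(3 + 2 \left(-5\right)\right)\right)\right) - 30\right) = 19 \left(\left(6 - 2 \left(4 + \left(3 - 10\right)\right)\right) - 30\right) = 19 \left(\left(6 - 2 \left(4 - 7\right)\right) - 30\right) = 19 \left(\left(6 - 2 \left(-3\right)\right) - 30\right) = 19 \left(\left(6 - -6\right) - 30\right) = 19 \left(\left(6 + 6\right) - 30\right) = 19 \left(12 - 30\right) = 19 \left(-18\right) = -342$)
$\left(\left(-5311 - -7991\right) + V\right) - -28859 = \left(\left(-5311 - -7991\right) - 342\right) - -28859 = \left(\left(-5311 + 7991\right) - 342\right) + 28859 = \left(2680 - 342\right) + 28859 = 2338 + 28859 = 31197$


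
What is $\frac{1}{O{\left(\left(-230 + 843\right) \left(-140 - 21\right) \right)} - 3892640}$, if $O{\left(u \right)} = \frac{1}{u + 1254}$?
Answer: $- \frac{97439}{379294948961} \approx -2.5689 \cdot 10^{-7}$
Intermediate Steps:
$O{\left(u \right)} = \frac{1}{1254 + u}$
$\frac{1}{O{\left(\left(-230 + 843\right) \left(-140 - 21\right) \right)} - 3892640} = \frac{1}{\frac{1}{1254 + \left(-230 + 843\right) \left(-140 - 21\right)} - 3892640} = \frac{1}{\frac{1}{1254 + 613 \left(-161\right)} - 3892640} = \frac{1}{\frac{1}{1254 - 98693} - 3892640} = \frac{1}{\frac{1}{-97439} - 3892640} = \frac{1}{- \frac{1}{97439} - 3892640} = \frac{1}{- \frac{379294948961}{97439}} = - \frac{97439}{379294948961}$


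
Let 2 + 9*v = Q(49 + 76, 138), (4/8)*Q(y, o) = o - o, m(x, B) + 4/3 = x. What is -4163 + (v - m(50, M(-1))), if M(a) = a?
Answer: -37907/9 ≈ -4211.9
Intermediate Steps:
m(x, B) = -4/3 + x
Q(y, o) = 0 (Q(y, o) = 2*(o - o) = 2*0 = 0)
v = -2/9 (v = -2/9 + (⅑)*0 = -2/9 + 0 = -2/9 ≈ -0.22222)
-4163 + (v - m(50, M(-1))) = -4163 + (-2/9 - (-4/3 + 50)) = -4163 + (-2/9 - 1*146/3) = -4163 + (-2/9 - 146/3) = -4163 - 440/9 = -37907/9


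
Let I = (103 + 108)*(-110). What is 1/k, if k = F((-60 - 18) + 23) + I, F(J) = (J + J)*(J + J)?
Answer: -1/11110 ≈ -9.0009e-5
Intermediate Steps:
F(J) = 4*J² (F(J) = (2*J)*(2*J) = 4*J²)
I = -23210 (I = 211*(-110) = -23210)
k = -11110 (k = 4*((-60 - 18) + 23)² - 23210 = 4*(-78 + 23)² - 23210 = 4*(-55)² - 23210 = 4*3025 - 23210 = 12100 - 23210 = -11110)
1/k = 1/(-11110) = -1/11110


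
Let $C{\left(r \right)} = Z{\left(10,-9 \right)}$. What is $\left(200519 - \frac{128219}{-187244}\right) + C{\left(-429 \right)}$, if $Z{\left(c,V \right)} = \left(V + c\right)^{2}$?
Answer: $\frac{37546295099}{187244} \approx 2.0052 \cdot 10^{5}$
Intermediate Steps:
$C{\left(r \right)} = 1$ ($C{\left(r \right)} = \left(-9 + 10\right)^{2} = 1^{2} = 1$)
$\left(200519 - \frac{128219}{-187244}\right) + C{\left(-429 \right)} = \left(200519 - \frac{128219}{-187244}\right) + 1 = \left(200519 - - \frac{128219}{187244}\right) + 1 = \left(200519 + \frac{128219}{187244}\right) + 1 = \frac{37546107855}{187244} + 1 = \frac{37546295099}{187244}$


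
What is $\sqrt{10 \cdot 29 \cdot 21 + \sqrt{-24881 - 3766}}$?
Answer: $\sqrt{6090 + 3 i \sqrt{3183}} \approx 78.046 + 1.084 i$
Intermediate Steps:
$\sqrt{10 \cdot 29 \cdot 21 + \sqrt{-24881 - 3766}} = \sqrt{290 \cdot 21 + \sqrt{-28647}} = \sqrt{6090 + 3 i \sqrt{3183}}$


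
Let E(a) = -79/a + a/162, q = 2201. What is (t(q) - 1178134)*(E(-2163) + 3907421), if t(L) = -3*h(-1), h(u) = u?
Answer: -179230259878924145/38934 ≈ -4.6034e+12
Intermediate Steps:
t(L) = 3 (t(L) = -3*(-1) = 3)
E(a) = -79/a + a/162 (E(a) = -79/a + a*(1/162) = -79/a + a/162)
(t(q) - 1178134)*(E(-2163) + 3907421) = (3 - 1178134)*((-79/(-2163) + (1/162)*(-2163)) + 3907421) = -1178131*((-79*(-1/2163) - 721/54) + 3907421) = -1178131*((79/2163 - 721/54) + 3907421) = -1178131*(-518419/38934 + 3907421) = -1178131*152131010795/38934 = -179230259878924145/38934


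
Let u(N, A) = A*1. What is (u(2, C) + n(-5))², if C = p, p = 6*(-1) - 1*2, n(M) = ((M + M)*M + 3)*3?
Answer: 22801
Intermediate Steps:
n(M) = 9 + 6*M² (n(M) = ((2*M)*M + 3)*3 = (2*M² + 3)*3 = (3 + 2*M²)*3 = 9 + 6*M²)
p = -8 (p = -6 - 2 = -8)
C = -8
u(N, A) = A
(u(2, C) + n(-5))² = (-8 + (9 + 6*(-5)²))² = (-8 + (9 + 6*25))² = (-8 + (9 + 150))² = (-8 + 159)² = 151² = 22801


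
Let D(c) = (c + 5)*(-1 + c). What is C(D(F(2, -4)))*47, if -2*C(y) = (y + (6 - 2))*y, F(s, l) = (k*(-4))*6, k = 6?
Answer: -19096318315/2 ≈ -9.5482e+9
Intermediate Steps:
F(s, l) = -144 (F(s, l) = (6*(-4))*6 = -24*6 = -144)
D(c) = (-1 + c)*(5 + c) (D(c) = (5 + c)*(-1 + c) = (-1 + c)*(5 + c))
C(y) = -y*(4 + y)/2 (C(y) = -(y + (6 - 2))*y/2 = -(y + 4)*y/2 = -(4 + y)*y/2 = -y*(4 + y)/2)
C(D(F(2, -4)))*47 = -(-5 + (-144)² + 4*(-144))*(4 + (-5 + (-144)² + 4*(-144)))/2*47 = -(-5 + 20736 - 576)*(4 + (-5 + 20736 - 576))/2*47 = -½*20155*(4 + 20155)*47 = -½*20155*20159*47 = -406304645/2*47 = -19096318315/2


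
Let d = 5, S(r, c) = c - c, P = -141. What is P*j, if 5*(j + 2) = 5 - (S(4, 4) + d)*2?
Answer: 423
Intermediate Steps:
S(r, c) = 0
j = -3 (j = -2 + (5 - (0 + 5)*2)/5 = -2 + (5 - 5*2)/5 = -2 + (5 - 1*10)/5 = -2 + (5 - 10)/5 = -2 + (⅕)*(-5) = -2 - 1 = -3)
P*j = -141*(-3) = 423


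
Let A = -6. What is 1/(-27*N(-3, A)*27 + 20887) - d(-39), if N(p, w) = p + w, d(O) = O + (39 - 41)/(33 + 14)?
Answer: 1071641/27448 ≈ 39.043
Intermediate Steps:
d(O) = -2/47 + O (d(O) = O - 2/47 = -2/47 + O)
1/(-27*N(-3, A)*27 + 20887) - d(-39) = 1/(-27*(-3 - 6)*27 + 20887) - (-2/47 - 39) = 1/(-27*(-9)*27 + 20887) - 1*(-1835/47) = 1/(243*27 + 20887) + 1835/47 = 1/(6561 + 20887) + 1835/47 = 1/27448 + 1835/47 = 1071641/27448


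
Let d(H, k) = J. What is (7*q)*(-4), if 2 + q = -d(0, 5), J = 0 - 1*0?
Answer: 56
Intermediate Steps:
J = 0 (J = 0 + 0 = 0)
d(H, k) = 0
q = -2 (q = -2 - 1*0 = -2 + 0 = -2)
(7*q)*(-4) = (7*(-2))*(-4) = -14*(-4) = 56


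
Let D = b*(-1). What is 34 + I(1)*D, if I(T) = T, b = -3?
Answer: 37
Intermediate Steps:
D = 3 (D = -3*(-1) = 3)
34 + I(1)*D = 34 + 1*3 = 34 + 3 = 37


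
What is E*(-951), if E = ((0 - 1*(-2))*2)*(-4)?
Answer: 15216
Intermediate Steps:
E = -16 (E = ((0 + 2)*2)*(-4) = (2*2)*(-4) = 4*(-4) = -16)
E*(-951) = -16*(-951) = 15216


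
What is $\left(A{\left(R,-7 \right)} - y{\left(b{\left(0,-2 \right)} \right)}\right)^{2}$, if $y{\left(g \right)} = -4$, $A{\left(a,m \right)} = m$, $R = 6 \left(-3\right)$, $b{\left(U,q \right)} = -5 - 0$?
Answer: $9$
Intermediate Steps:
$b{\left(U,q \right)} = -5$ ($b{\left(U,q \right)} = -5 + 0 = -5$)
$R = -18$
$\left(A{\left(R,-7 \right)} - y{\left(b{\left(0,-2 \right)} \right)}\right)^{2} = \left(-7 - -4\right)^{2} = \left(-7 + 4\right)^{2} = \left(-3\right)^{2} = 9$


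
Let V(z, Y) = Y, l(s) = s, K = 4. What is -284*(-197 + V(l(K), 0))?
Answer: 55948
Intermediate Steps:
-284*(-197 + V(l(K), 0)) = -284*(-197 + 0) = -284*(-197) = 55948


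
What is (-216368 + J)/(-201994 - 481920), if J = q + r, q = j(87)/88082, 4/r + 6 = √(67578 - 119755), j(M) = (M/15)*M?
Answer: 4975409588973881/15726689512769620 + 2*I*√52177/17854600841 ≈ 0.31637 + 2.5587e-8*I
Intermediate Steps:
j(M) = M²/15 (j(M) = (M*(1/15))*M = (M/15)*M = M²/15)
r = 4/(-6 + I*√52177) (r = 4/(-6 + √(67578 - 119755)) = 4/(-6 + √(-52177)) = 4/(-6 + I*√52177) ≈ -0.00045966 - 0.017499*I)
q = 2523/440410 (q = ((1/15)*87²)/88082 = ((1/15)*7569)*(1/88082) = (2523/5)*(1/88082) = 2523/440410 ≈ 0.0057288)
J = 121163559/22995127330 - 4*I*√52177/52213 (J = 2523/440410 + (-24/52213 - 4*I*√52177/52213) = 121163559/22995127330 - 4*I*√52177/52213 ≈ 0.0052691 - 0.017499*I)
(-216368 + J)/(-201994 - 481920) = (-216368 + (121163559/22995127330 - 4*I*√52177/52213))/(-201994 - 481920) = (-4975409588973881/22995127330 - 4*I*√52177/52213)/(-683914) = (-4975409588973881/22995127330 - 4*I*√52177/52213)*(-1/683914) = 4975409588973881/15726689512769620 + 2*I*√52177/17854600841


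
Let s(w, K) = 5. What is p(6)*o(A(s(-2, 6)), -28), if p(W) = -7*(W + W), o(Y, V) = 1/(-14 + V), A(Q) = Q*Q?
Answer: 2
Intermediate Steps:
A(Q) = Q**2
p(W) = -14*W
p(6)*o(A(s(-2, 6)), -28) = (-14*6)/(-14 - 28) = -84/(-42) = -84*(-1/42) = 2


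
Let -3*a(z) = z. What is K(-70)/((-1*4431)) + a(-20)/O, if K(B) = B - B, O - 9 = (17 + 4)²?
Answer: 2/135 ≈ 0.014815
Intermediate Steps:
a(z) = -z/3
O = 450 (O = 9 + (17 + 4)² = 9 + 21² = 9 + 441 = 450)
K(B) = 0
K(-70)/((-1*4431)) + a(-20)/O = 0/((-1*4431)) - ⅓*(-20)/450 = 0/(-4431) + (20/3)*(1/450) = 0*(-1/4431) + 2/135 = 0 + 2/135 = 2/135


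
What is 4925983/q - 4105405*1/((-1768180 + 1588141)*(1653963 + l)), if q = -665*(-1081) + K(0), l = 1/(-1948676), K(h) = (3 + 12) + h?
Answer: 2858418413693158492884019/417146322850536925287840 ≈ 6.8523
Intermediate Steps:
K(h) = 15 + h
l = -1/1948676 ≈ -5.1317e-7
q = 718880 (q = -665*(-1081) + (15 + 0) = 718865 + 15 = 718880)
4925983/q - 4105405*1/((-1768180 + 1588141)*(1653963 + l)) = 4925983/718880 - 4105405*1/((-1768180 + 1588141)*(1653963 - 1/1948676)) = 4925983*(1/718880) - 4105405/((3223038002987/1948676)*(-180039)) = 4925983/718880 - 4105405/(-580272539019776493/1948676) = 4925983/718880 - 4105405*(-1948676/580272539019776493) = 4925983/718880 + 8000104193780/580272539019776493 = 2858418413693158492884019/417146322850536925287840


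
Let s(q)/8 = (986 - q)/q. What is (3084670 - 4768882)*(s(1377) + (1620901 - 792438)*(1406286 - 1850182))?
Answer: 16723026203089580288/27 ≈ 6.1937e+17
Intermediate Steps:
s(q) = 8*(986 - q)/q (s(q) = 8*((986 - q)/q) = 8*(986 - q)/q)
(3084670 - 4768882)*(s(1377) + (1620901 - 792438)*(1406286 - 1850182)) = (3084670 - 4768882)*((-8 + 7888/1377) + (1620901 - 792438)*(1406286 - 1850182)) = -1684212*((-8 + 7888*(1/1377)) + 828463*(-443896)) = -1684212*((-8 + 464/81) - 367751411848) = -1684212*(-184/81 - 367751411848) = -1684212*(-29787864359872/81) = 16723026203089580288/27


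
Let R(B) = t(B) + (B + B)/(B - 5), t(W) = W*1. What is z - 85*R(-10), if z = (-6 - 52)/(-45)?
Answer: 33208/45 ≈ 737.96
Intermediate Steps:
t(W) = W
R(B) = B + 2*B/(-5 + B) (R(B) = B + (B + B)/(B - 5) = B + (2*B)/(-5 + B) = B + 2*B/(-5 + B))
z = 58/45 (z = -58*(-1/45) = 58/45 ≈ 1.2889)
z - 85*R(-10) = 58/45 - (-850)*(-3 - 10)/(-5 - 10) = 58/45 - (-850)*(-13)/(-15) = 58/45 - (-850)*(-1)*(-13)/15 = 58/45 - 85*(-26/3) = 58/45 + 2210/3 = 33208/45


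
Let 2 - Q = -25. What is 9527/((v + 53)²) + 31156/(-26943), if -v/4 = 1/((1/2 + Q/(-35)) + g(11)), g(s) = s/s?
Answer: 484725520637/158180440047 ≈ 3.0644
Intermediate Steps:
Q = 27 (Q = 2 - 1*(-25) = 2 + 25 = 27)
g(s) = 1
v = -280/51 (v = -4/((1/2 + 27/(-35)) + 1) = -4/((1*(½) + 27*(-1/35)) + 1) = -4/((½ - 27/35) + 1) = -4/(-19/70 + 1) = -4/51/70 = -4*70/51 = -280/51 ≈ -5.4902)
9527/((v + 53)²) + 31156/(-26943) = 9527/((-280/51 + 53)²) + 31156/(-26943) = 9527/((2423/51)²) + 31156*(-1/26943) = 9527/(5870929/2601) - 31156/26943 = 9527*(2601/5870929) - 31156/26943 = 24779727/5870929 - 31156/26943 = 484725520637/158180440047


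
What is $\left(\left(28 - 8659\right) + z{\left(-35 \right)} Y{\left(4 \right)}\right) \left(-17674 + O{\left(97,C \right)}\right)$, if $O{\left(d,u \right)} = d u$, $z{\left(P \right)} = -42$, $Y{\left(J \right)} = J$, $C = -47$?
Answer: $195628167$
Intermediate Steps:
$\left(\left(28 - 8659\right) + z{\left(-35 \right)} Y{\left(4 \right)}\right) \left(-17674 + O{\left(97,C \right)}\right) = \left(\left(28 - 8659\right) - 168\right) \left(-17674 + 97 \left(-47\right)\right) = \left(-8631 - 168\right) \left(-17674 - 4559\right) = \left(-8799\right) \left(-22233\right) = 195628167$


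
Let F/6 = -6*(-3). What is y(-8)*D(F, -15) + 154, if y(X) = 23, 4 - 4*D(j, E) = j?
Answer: -444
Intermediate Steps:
F = 108 (F = 6*(-6*(-3)) = 6*18 = 108)
D(j, E) = 1 - j/4
y(-8)*D(F, -15) + 154 = 23*(1 - ¼*108) + 154 = 23*(1 - 27) + 154 = 23*(-26) + 154 = -598 + 154 = -444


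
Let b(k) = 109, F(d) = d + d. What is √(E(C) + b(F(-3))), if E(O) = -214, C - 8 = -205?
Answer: I*√105 ≈ 10.247*I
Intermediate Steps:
F(d) = 2*d
C = -197 (C = 8 - 205 = -197)
√(E(C) + b(F(-3))) = √(-214 + 109) = √(-105) = I*√105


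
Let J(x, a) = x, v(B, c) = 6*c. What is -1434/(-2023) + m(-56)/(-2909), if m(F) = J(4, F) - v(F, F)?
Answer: 3483686/5884907 ≈ 0.59197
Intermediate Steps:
m(F) = 4 - 6*F
-1434/(-2023) + m(-56)/(-2909) = -1434/(-2023) + (4 - 6*(-56))/(-2909) = -1434*(-1/2023) + (4 + 336)*(-1/2909) = 1434/2023 + 340*(-1/2909) = 1434/2023 - 340/2909 = 3483686/5884907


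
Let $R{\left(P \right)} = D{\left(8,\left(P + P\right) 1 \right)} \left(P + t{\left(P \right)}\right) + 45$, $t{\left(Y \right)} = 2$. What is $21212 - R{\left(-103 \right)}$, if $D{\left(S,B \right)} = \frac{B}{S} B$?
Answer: $\frac{1113843}{2} \approx 5.5692 \cdot 10^{5}$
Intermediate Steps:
$D{\left(S,B \right)} = \frac{B^{2}}{S}$
$R{\left(P \right)} = 45 + \frac{P^{2} \left(2 + P\right)}{2}$ ($R{\left(P \right)} = \frac{\left(\left(P + P\right) 1\right)^{2}}{8} \left(P + 2\right) + 45 = \left(2 P 1\right)^{2} \cdot \frac{1}{8} \left(2 + P\right) + 45 = \left(2 P\right)^{2} \cdot \frac{1}{8} \left(2 + P\right) + 45 = 4 P^{2} \cdot \frac{1}{8} \left(2 + P\right) + 45 = \frac{P^{2}}{2} \left(2 + P\right) + 45 = \frac{P^{2} \left(2 + P\right)}{2} + 45 = 45 + \frac{P^{2} \left(2 + P\right)}{2}$)
$21212 - R{\left(-103 \right)} = 21212 - \left(45 + \left(-103\right)^{2} + \frac{\left(-103\right)^{3}}{2}\right) = 21212 - \left(45 + 10609 + \frac{1}{2} \left(-1092727\right)\right) = 21212 - \left(45 + 10609 - \frac{1092727}{2}\right) = 21212 - - \frac{1071419}{2} = 21212 + \frac{1071419}{2} = \frac{1113843}{2}$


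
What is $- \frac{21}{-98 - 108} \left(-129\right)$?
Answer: $- \frac{2709}{206} \approx -13.15$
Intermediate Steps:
$- \frac{21}{-98 - 108} \left(-129\right) = - \frac{21}{-206} \left(-129\right) = \left(-21\right) \left(- \frac{1}{206}\right) \left(-129\right) = \frac{21}{206} \left(-129\right) = - \frac{2709}{206}$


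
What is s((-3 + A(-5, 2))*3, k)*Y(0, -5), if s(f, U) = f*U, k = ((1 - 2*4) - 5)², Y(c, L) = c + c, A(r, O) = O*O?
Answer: 0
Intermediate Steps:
A(r, O) = O²
Y(c, L) = 2*c
k = 144 (k = ((1 - 8) - 5)² = (-7 - 5)² = (-12)² = 144)
s(f, U) = U*f
s((-3 + A(-5, 2))*3, k)*Y(0, -5) = (144*((-3 + 2²)*3))*(2*0) = (144*((-3 + 4)*3))*0 = (144*(1*3))*0 = (144*3)*0 = 432*0 = 0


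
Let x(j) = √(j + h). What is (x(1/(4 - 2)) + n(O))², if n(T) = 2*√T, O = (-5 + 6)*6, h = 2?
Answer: 53/2 + 4*√15 ≈ 41.992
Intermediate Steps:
O = 6 (O = 1*6 = 6)
x(j) = √(2 + j) (x(j) = √(j + 2) = √(2 + j))
(x(1/(4 - 2)) + n(O))² = (√(2 + 1/(4 - 2)) + 2*√6)² = (√(2 + 1/2) + 2*√6)² = (√(2 + ½) + 2*√6)² = (√(5/2) + 2*√6)² = (√10/2 + 2*√6)²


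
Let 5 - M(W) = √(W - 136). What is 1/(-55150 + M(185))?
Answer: -1/55152 ≈ -1.8132e-5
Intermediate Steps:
M(W) = 5 - √(-136 + W) (M(W) = 5 - √(W - 136) = 5 - √(-136 + W))
1/(-55150 + M(185)) = 1/(-55150 + (5 - √(-136 + 185))) = 1/(-55150 + (5 - √49)) = 1/(-55150 + (5 - 1*7)) = 1/(-55150 + (5 - 7)) = 1/(-55150 - 2) = 1/(-55152) = -1/55152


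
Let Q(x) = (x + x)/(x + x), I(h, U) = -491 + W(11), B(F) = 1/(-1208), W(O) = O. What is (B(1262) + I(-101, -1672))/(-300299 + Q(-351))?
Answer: 579841/362759984 ≈ 0.0015984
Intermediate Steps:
B(F) = -1/1208
I(h, U) = -480 (I(h, U) = -491 + 11 = -480)
Q(x) = 1 (Q(x) = (2*x)/((2*x)) = (2*x)*(1/(2*x)) = 1)
(B(1262) + I(-101, -1672))/(-300299 + Q(-351)) = (-1/1208 - 480)/(-300299 + 1) = -579841/1208/(-300298) = -579841/1208*(-1/300298) = 579841/362759984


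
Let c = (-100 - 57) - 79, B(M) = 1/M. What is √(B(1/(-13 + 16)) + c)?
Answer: I*√233 ≈ 15.264*I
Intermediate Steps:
c = -236 (c = -157 - 79 = -236)
√(B(1/(-13 + 16)) + c) = √(1/(1/(-13 + 16)) - 236) = √(1/(1/3) - 236) = √(1/(⅓) - 236) = √(3 - 236) = √(-233) = I*√233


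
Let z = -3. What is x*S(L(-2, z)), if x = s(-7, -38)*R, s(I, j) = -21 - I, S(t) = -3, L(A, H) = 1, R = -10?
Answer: -420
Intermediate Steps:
x = 140 (x = (-21 - 1*(-7))*(-10) = (-21 + 7)*(-10) = -14*(-10) = 140)
x*S(L(-2, z)) = 140*(-3) = -420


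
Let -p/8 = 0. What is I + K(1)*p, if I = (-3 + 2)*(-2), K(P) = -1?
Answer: 2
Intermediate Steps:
p = 0 (p = -8*0 = 0)
I = 2 (I = -1*(-2) = 2)
I + K(1)*p = 2 - 1*0 = 2 + 0 = 2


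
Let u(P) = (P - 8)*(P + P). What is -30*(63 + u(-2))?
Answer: -3090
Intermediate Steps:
u(P) = 2*P*(-8 + P) (u(P) = (-8 + P)*(2*P) = 2*P*(-8 + P))
-30*(63 + u(-2)) = -30*(63 + 2*(-2)*(-8 - 2)) = -30*(63 + 2*(-2)*(-10)) = -30*(63 + 40) = -30*103 = -3090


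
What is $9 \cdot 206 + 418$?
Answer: $2272$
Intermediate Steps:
$9 \cdot 206 + 418 = 1854 + 418 = 2272$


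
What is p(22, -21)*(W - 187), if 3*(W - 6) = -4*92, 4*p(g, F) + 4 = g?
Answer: -2733/2 ≈ -1366.5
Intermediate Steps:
p(g, F) = -1 + g/4
W = -350/3 (W = 6 + (-4*92)/3 = 6 + (⅓)*(-368) = 6 - 368/3 = -350/3 ≈ -116.67)
p(22, -21)*(W - 187) = (-1 + (¼)*22)*(-350/3 - 187) = (-1 + 11/2)*(-911/3) = (9/2)*(-911/3) = -2733/2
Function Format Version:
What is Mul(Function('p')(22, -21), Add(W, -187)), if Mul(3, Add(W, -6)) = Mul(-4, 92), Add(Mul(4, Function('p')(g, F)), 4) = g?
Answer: Rational(-2733, 2) ≈ -1366.5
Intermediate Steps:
Function('p')(g, F) = Add(-1, Mul(Rational(1, 4), g))
W = Rational(-350, 3) (W = Add(6, Mul(Rational(1, 3), Mul(-4, 92))) = Add(6, Mul(Rational(1, 3), -368)) = Add(6, Rational(-368, 3)) = Rational(-350, 3) ≈ -116.67)
Mul(Function('p')(22, -21), Add(W, -187)) = Mul(Add(-1, Mul(Rational(1, 4), 22)), Add(Rational(-350, 3), -187)) = Mul(Add(-1, Rational(11, 2)), Rational(-911, 3)) = Mul(Rational(9, 2), Rational(-911, 3)) = Rational(-2733, 2)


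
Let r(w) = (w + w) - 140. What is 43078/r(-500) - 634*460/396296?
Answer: -1087756793/28236090 ≈ -38.524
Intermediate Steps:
r(w) = -140 + 2*w (r(w) = 2*w - 140 = -140 + 2*w)
43078/r(-500) - 634*460/396296 = 43078/(-140 + 2*(-500)) - 634*460/396296 = 43078/(-140 - 1000) - 291640*1/396296 = 43078/(-1140) - 36455/49537 = 43078*(-1/1140) - 36455/49537 = -21539/570 - 36455/49537 = -1087756793/28236090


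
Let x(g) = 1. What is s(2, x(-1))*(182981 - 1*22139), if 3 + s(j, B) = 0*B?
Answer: -482526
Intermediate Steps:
s(j, B) = -3 (s(j, B) = -3 + 0*B = -3 + 0 = -3)
s(2, x(-1))*(182981 - 1*22139) = -3*(182981 - 1*22139) = -3*(182981 - 22139) = -3*160842 = -482526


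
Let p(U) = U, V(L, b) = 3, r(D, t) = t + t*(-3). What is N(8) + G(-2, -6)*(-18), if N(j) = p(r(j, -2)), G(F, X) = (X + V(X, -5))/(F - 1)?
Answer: -14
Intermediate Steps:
r(D, t) = -2*t (r(D, t) = t - 3*t = -2*t)
G(F, X) = (3 + X)/(-1 + F) (G(F, X) = (X + 3)/(F - 1) = (3 + X)/(-1 + F))
N(j) = 4 (N(j) = -2*(-2) = 4)
N(8) + G(-2, -6)*(-18) = 4 + ((3 - 6)/(-1 - 2))*(-18) = 4 + (-3/(-3))*(-18) = 4 - 1/3*(-3)*(-18) = 4 + 1*(-18) = 4 - 18 = -14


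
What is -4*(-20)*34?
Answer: 2720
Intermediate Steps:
-4*(-20)*34 = 80*34 = 2720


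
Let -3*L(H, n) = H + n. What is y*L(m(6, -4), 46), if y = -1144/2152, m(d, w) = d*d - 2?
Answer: 11440/807 ≈ 14.176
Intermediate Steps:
m(d, w) = -2 + d**2 (m(d, w) = d**2 - 2 = -2 + d**2)
L(H, n) = -H/3 - n/3 (L(H, n) = -(H + n)/3 = -H/3 - n/3)
y = -143/269 (y = -1144*1/2152 = -143/269 ≈ -0.53160)
y*L(m(6, -4), 46) = -143*(-(-2 + 6**2)/3 - 1/3*46)/269 = -143*(-(-2 + 36)/3 - 46/3)/269 = -143*(-1/3*34 - 46/3)/269 = -143*(-34/3 - 46/3)/269 = -143/269*(-80/3) = 11440/807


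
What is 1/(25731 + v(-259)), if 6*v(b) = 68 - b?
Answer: 2/51571 ≈ 3.8781e-5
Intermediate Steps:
v(b) = 34/3 - b/6 (v(b) = (68 - b)/6 = 34/3 - b/6)
1/(25731 + v(-259)) = 1/(25731 + (34/3 - ⅙*(-259))) = 1/(25731 + (34/3 + 259/6)) = 1/(25731 + 109/2) = 1/(51571/2) = 2/51571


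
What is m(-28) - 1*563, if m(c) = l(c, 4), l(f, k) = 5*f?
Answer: -703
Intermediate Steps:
m(c) = 5*c
m(-28) - 1*563 = 5*(-28) - 1*563 = -140 - 563 = -703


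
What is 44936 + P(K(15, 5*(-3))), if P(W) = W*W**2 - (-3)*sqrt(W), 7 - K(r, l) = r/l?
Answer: 45448 + 6*sqrt(2) ≈ 45457.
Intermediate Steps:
K(r, l) = 7 - r/l
P(W) = W**3 + 3*sqrt(W)
44936 + P(K(15, 5*(-3))) = 44936 + ((7 - 1*15/5*(-3))**3 + 3*sqrt(7 - 1*15/5*(-3))) = 44936 + ((7 - 1*15/(-15))**3 + 3*sqrt(7 - 1*15/(-15))) = 44936 + ((7 - 1*15*(-1/15))**3 + 3*sqrt(7 - 1*15*(-1/15))) = 44936 + ((7 + 1)**3 + 3*sqrt(7 + 1)) = 44936 + (8**3 + 3*sqrt(8)) = 44936 + (512 + 3*(2*sqrt(2))) = 44936 + (512 + 6*sqrt(2)) = 45448 + 6*sqrt(2)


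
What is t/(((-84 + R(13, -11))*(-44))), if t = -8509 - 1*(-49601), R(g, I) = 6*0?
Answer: 10273/924 ≈ 11.118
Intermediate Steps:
R(g, I) = 0
t = 41092 (t = -8509 + 49601 = 41092)
t/(((-84 + R(13, -11))*(-44))) = 41092/(((-84 + 0)*(-44))) = 41092/((-84*(-44))) = 41092/3696 = 41092*(1/3696) = 10273/924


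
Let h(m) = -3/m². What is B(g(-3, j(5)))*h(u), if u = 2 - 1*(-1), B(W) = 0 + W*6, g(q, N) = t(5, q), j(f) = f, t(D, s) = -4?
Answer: 8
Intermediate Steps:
g(q, N) = -4
B(W) = 6*W (B(W) = 0 + 6*W = 6*W)
u = 3 (u = 2 + 1 = 3)
h(m) = -3/m²
B(g(-3, j(5)))*h(u) = (6*(-4))*(-3/3²) = -(-72)/9 = -24*(-⅓) = 8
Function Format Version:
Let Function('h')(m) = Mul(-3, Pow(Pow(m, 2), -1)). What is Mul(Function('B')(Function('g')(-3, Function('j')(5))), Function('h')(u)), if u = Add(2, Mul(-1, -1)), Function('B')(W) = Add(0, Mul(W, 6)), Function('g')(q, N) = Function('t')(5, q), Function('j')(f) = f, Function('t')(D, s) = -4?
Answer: 8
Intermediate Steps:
Function('g')(q, N) = -4
Function('B')(W) = Mul(6, W) (Function('B')(W) = Add(0, Mul(6, W)) = Mul(6, W))
u = 3 (u = Add(2, 1) = 3)
Function('h')(m) = Mul(-3, Pow(m, -2))
Mul(Function('B')(Function('g')(-3, Function('j')(5))), Function('h')(u)) = Mul(Mul(6, -4), Mul(-3, Pow(3, -2))) = Mul(-24, Mul(-3, Rational(1, 9))) = Mul(-24, Rational(-1, 3)) = 8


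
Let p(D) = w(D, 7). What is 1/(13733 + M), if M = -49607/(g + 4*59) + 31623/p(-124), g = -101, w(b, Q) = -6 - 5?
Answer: 1485/15578723 ≈ 9.5322e-5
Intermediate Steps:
w(b, Q) = -11
p(D) = -11
M = -4814782/1485 (M = -49607/(-101 + 4*59) + 31623/(-11) = -49607/(-101 + 236) + 31623*(-1/11) = -49607/135 - 31623/11 = -4814782/1485 ≈ -3242.3)
1/(13733 + M) = 1/(13733 - 4814782/1485) = 1/(15578723/1485) = 1485/15578723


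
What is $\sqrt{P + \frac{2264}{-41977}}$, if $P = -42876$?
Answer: $\frac{2 i \sqrt{18887636321333}}{41977} \approx 207.07 i$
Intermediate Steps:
$\sqrt{P + \frac{2264}{-41977}} = \sqrt{-42876 + \frac{2264}{-41977}} = \sqrt{-42876 + 2264 \left(- \frac{1}{41977}\right)} = \sqrt{-42876 - \frac{2264}{41977}} = \sqrt{- \frac{1799808116}{41977}} = \frac{2 i \sqrt{18887636321333}}{41977}$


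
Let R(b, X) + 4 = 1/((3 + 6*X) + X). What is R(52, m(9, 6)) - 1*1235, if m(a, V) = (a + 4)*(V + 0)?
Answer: -680210/549 ≈ -1239.0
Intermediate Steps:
m(a, V) = V*(4 + a) (m(a, V) = (4 + a)*V = V*(4 + a))
R(b, X) = -4 + 1/(3 + 7*X) (R(b, X) = -4 + 1/((3 + 6*X) + X) = -4 + 1/(3 + 7*X))
R(52, m(9, 6)) - 1*1235 = (-11 - 168*(4 + 9))/(3 + 7*(6*(4 + 9))) - 1*1235 = (-11 - 168*13)/(3 + 7*(6*13)) - 1235 = (-11 - 28*78)/(3 + 7*78) - 1235 = (-11 - 2184)/(3 + 546) - 1235 = -2195/549 - 1235 = -680210/549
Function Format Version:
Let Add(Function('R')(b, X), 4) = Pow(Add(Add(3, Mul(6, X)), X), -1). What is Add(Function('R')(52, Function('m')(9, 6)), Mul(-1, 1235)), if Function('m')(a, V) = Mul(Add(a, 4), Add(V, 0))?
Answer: Rational(-680210, 549) ≈ -1239.0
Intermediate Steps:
Function('m')(a, V) = Mul(V, Add(4, a)) (Function('m')(a, V) = Mul(Add(4, a), V) = Mul(V, Add(4, a)))
Function('R')(b, X) = Add(-4, Pow(Add(3, Mul(7, X)), -1)) (Function('R')(b, X) = Add(-4, Pow(Add(Add(3, Mul(6, X)), X), -1)) = Add(-4, Pow(Add(3, Mul(7, X)), -1)))
Add(Function('R')(52, Function('m')(9, 6)), Mul(-1, 1235)) = Add(Mul(Pow(Add(3, Mul(7, Mul(6, Add(4, 9)))), -1), Add(-11, Mul(-28, Mul(6, Add(4, 9))))), Mul(-1, 1235)) = Add(Mul(Pow(Add(3, Mul(7, Mul(6, 13))), -1), Add(-11, Mul(-28, Mul(6, 13)))), -1235) = Add(Mul(Pow(Add(3, Mul(7, 78)), -1), Add(-11, Mul(-28, 78))), -1235) = Add(Mul(Pow(Add(3, 546), -1), Add(-11, -2184)), -1235) = Add(Mul(Pow(549, -1), -2195), -1235) = Add(Mul(Rational(1, 549), -2195), -1235) = Add(Rational(-2195, 549), -1235) = Rational(-680210, 549)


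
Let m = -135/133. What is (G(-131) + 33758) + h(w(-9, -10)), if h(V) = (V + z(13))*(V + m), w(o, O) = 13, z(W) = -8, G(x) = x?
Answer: 4480361/133 ≈ 33687.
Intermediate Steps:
m = -135/133 (m = -135*1/133 = -135/133 ≈ -1.0150)
h(V) = (-8 + V)*(-135/133 + V) (h(V) = (V - 8)*(V - 135/133) = (-8 + V)*(-135/133 + V))
(G(-131) + 33758) + h(w(-9, -10)) = (-131 + 33758) + (1080/133 + 13² - 1199/133*13) = 33627 + (1080/133 + 169 - 15587/133) = 33627 + 7970/133 = 4480361/133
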